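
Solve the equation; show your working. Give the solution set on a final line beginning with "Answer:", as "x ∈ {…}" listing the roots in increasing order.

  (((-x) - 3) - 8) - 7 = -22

Step 1. [(((-x) - 3) - 8) - 7 = -22] 7 comes off first (add 7) ⇒ sub: ((-x) - 3) - 8 = -15.
Step 2. [((-x) - 3) - 8 = -15] 8 comes off first (add 8). So sub: (-x) - 3 = -7.
Step 3. [(-x) - 3 = -7] peel the -3: add 3 from each side. So sub: -x = -4.
Step 4. [-x = -4] flip signs both sides ⇒ neg: x = 4.

Answer: x ∈ {4}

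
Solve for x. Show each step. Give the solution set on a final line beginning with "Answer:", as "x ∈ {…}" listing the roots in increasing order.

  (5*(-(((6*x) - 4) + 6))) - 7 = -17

Step 1. [(5*(-(((6*x) - 4) + 6))) - 7 = -17] add 7: x sits inside (… - 7) ⇒ sub: 5*(-(((6*x) - 4) + 6)) = -10.
Step 2. [5*(-(((6*x) - 4) + 6)) = -10] 5 out front; divide by 5, so div: -(((6*x) - 4) + 6) = -2.
Step 3. [-(((6*x) - 4) + 6) = -2] leading − — multiply by −1 ⇒ neg: ((6*x) - 4) + 6 = 2.
Step 4. [((6*x) - 4) + 6 = 2] +6 is outermost — subtract 6 both sides ⇒ sub: (6*x) - 4 = -4.
Step 5. [(6*x) - 4 = -4] 4 comes off first (add 4), so sub: 6*x = 0.
Step 6. [6*x = 0] divide by the outer 6. So div: x = 0.

Answer: x ∈ {0}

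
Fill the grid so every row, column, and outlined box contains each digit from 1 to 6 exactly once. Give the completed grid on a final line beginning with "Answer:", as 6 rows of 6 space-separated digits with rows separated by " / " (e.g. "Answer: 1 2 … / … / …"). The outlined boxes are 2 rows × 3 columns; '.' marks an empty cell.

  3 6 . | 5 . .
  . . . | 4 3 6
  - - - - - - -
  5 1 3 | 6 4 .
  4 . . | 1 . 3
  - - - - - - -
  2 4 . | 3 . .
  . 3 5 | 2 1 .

Step 1. [r5c3∈{1,6}] in row 5, 1 fits only at r5c3, so r5c3=1.
Step 2. [r1c5∈{2}] nothing but 2 survives at r1c5, so r1c5=2.
Step 3. [r4c2∈{2}] r4c2's peers cover all but 2 ⇒ r4c2=2.
Step 4. [r4c5∈{5}] only 5 remains possible at r4c5. So r4c5=5.
Step 5. [r5c5∈{6}] r5c5's peers cover all but 6, so r5c5=6.
Step 6. [r1c6∈{1}] r1c6 has the single candidate 1 ⇒ r1c6=1.
Step 7. [r4c3∈{6}] r4c3's peers cover all but 6 ⇒ r4c3=6.
Step 8. [r2c1∈{1}] nothing but 1 survives at r2c1, so r2c1=1.
Step 9. [r5c6∈{5}] nothing but 5 survives at r5c6. So r5c6=5.
Step 10. [r2c2∈{5}] only 5 remains possible at r2c2 ⇒ r2c2=5.
Step 11. [r1c3∈{4}] r1c3 has the single candidate 4 ⇒ r1c3=4.
Step 12. [r3c6∈{2}] nothing but 2 survives at r3c6. So r3c6=2.
Step 13. [r6c6∈{4}] r6c6 is down to just 4 ⇒ r6c6=4.
Step 14. [r6c1∈{6}] r6c1's peers cover all but 6, so r6c1=6.
Step 15. [r2c3∈{2}] nothing but 2 survives at r2c3. So r2c3=2.

Answer: 3 6 4 5 2 1 / 1 5 2 4 3 6 / 5 1 3 6 4 2 / 4 2 6 1 5 3 / 2 4 1 3 6 5 / 6 3 5 2 1 4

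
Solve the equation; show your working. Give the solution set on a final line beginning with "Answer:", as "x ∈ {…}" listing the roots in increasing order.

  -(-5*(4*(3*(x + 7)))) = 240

Step 1. [-(-5*(4*(3*(x + 7)))) = 240] leading − — multiply by −1 ⇒ neg: -5*(4*(3*(x + 7))) = -240.
Step 2. [-5*(4*(3*(x + 7))) = -240] -5 out front; divide by -5. So div: 4*(3*(x + 7)) = 48.
Step 3. [4*(3*(x + 7)) = 48] 4·(inner) — divide through by 4, so div: 3*(x + 7) = 12.
Step 4. [3*(x + 7) = 12] 3 out front; divide by 3. So div: x + 7 = 4.
Step 5. [x + 7 = 4] peel the +7: subtract 7 from each side ⇒ sub: x = -3.

Answer: x ∈ {-3}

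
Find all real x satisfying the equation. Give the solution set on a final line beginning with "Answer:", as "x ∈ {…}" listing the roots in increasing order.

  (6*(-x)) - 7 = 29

Step 1. [(6*(-x)) - 7 = 29] -7 is outermost — add 7 both sides ⇒ sub: 6*(-x) = 36.
Step 2. [6*(-x) = 36] leading coefficient 6: divide by 6 ⇒ div: -x = 6.
Step 3. [-x = 6] LHS negated; negate both sides. So neg: x = -6.

Answer: x ∈ {-6}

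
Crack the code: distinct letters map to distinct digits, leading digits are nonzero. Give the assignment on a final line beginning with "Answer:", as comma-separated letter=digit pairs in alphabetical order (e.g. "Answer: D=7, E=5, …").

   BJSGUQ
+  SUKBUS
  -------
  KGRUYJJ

Step 1. [col 1: Q + S ≡ J (mod 10)] column 1 (Q + S ≡ J (mod 10), carry-in 0) doesn't pin Q yet; pick Q=9 and continue, so Q=9.
Step 2. [col 1: Q + S ≡ J (mod 10)] several values work for S in column 1 (Q + S ≡ J (mod 10), carry-in 0); try S=6. So S=6.
Step 3. [col 1: Q + S ≡ J (mod 10)] column 1: given Q=9, S=6, carry-in 0, and digits 6,9 already taken and all letters distinct, Q+S≡J (mod 10) forces J=5 ⇒ J=5.
Step 4. [K] K is the leading digit of a 7-digit sum of two 6-digit numbers; the final carry is exactly 1, so K=1.
Step 5. [col 2: U + U ≡ J (mod 10)] no forcing yet in column 2 (carry-in 1); U=7 is free and consistent — try it ⇒ U=7.
Step 6. [col 3: G + B ≡ Y (mod 10)] no forcing yet in column 3 (carry-in 1); B=3 is free and consistent — try it, so B=3.
Step 7. [col 3: G + B ≡ Y (mod 10)] several values work for G in column 3 (G + B ≡ Y (mod 10), carry-in 1); try G=0. So G=0.
Step 8. [col 3: G + B ≡ Y (mod 10)] column 3: given G=0, B=3, carry-in 1, and digits 0,1,3,5,6,7,9 already taken and all letters distinct, G+B≡Y (mod 10) forces Y=4. So Y=4.
Step 9. [col 5: J + U ≡ R (mod 10)] from column 5 (J=5, U=7, carry-in 0, digits 0,1,3,4,5,6,7,9 already taken and all letters distinct): R must equal 2. So R=2.

Answer: B=3, G=0, J=5, K=1, Q=9, R=2, S=6, U=7, Y=4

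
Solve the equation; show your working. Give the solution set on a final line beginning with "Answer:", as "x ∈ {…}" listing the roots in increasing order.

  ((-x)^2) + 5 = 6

Step 1. [((-x)^2) + 5 = 6] the outer +5 inverts by subtracting 5, so sub: (-x)^2 = 1.
Step 2. [(-x)^2 = 1] LHS squared, RHS 1 ≥ 0: apply √ (±) ⇒ sqrt: -x = 1 or -1.
Step 3. [-x = 1 or -1] flip signs both sides ⇒ neg: x = -1 or 1.

Answer: x ∈ {-1, 1}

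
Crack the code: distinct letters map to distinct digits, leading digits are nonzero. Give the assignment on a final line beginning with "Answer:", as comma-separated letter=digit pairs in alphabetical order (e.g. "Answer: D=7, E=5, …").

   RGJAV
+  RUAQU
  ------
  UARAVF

Step 1. [col 1: V + U ≡ F (mod 10)] V=2 is one option consistent with column 1 (V + U ≡ F (mod 10), carry-in 0) — take it, so V=2.
Step 2. [col 1: V + U ≡ F (mod 10)] no forcing yet in column 1 (carry-in 0); F=3 is free and consistent — try it ⇒ F=3.
Step 3. [col 1: V + U ≡ F (mod 10)] from column 1 (V=2, F=3, carry-in 0, digits 2,3 already taken and all letters distinct): U must equal 1, so U=1.
Step 4. [col 2: A + Q ≡ V (mod 10)] several values work for A in column 2 (A + Q ≡ V (mod 10), carry-in 0); try A=4. So A=4.
Step 5. [col 2: A + Q ≡ V (mod 10)] from column 2 (A=4, V=2, carry-in 0, digits 1,2,3,4 already taken and all letters distinct): Q must equal 8, so Q=8.
Step 6. [col 3: J + A ≡ A (mod 10)] from column 3 (A=4, carry-in 1, digits 1,2,3,4,8 already taken and all letters distinct): J must equal 9. So J=9.
Step 7. [col 4: G + U ≡ R (mod 10)] from column 4 (U=1, carry-in 1, digits 1,2,3,4,8,9 already taken and all letters distinct): G must equal 5 ⇒ G=5.
Step 8. [col 4: G + U ≡ R (mod 10)] in column 4 we have G+U≡R with carry-in 1; given G=5, U=1 and digits 1,2,3,4,5,8,9 already taken and all letters distinct, that pins R to 7, so R=7.

Answer: A=4, F=3, G=5, J=9, Q=8, R=7, U=1, V=2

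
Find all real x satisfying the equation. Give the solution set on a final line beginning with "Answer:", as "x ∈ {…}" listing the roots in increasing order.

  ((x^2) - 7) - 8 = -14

Step 1. [((x^2) - 7) - 8 = -14] peel the -8: add 8 from each side, so sub: (x^2) - 7 = -6.
Step 2. [(x^2) - 7 = -6] peel the -7: add 7 from each side ⇒ sub: x^2 = 1.
Step 3. [x^2 = 1] √ both sides: 1 ≥ 0 gives two branches. So sqrt: x = 1 or -1.

Answer: x ∈ {-1, 1}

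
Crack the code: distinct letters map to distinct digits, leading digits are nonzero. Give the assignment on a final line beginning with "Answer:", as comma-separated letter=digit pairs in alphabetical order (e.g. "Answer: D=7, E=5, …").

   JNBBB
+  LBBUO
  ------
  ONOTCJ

Step 1. [col 1: B + O ≡ J (mod 10)] O=1 is one option consistent with column 1 (B + O ≡ J (mod 10), carry-in 0) — take it ⇒ O=1.
Step 2. [col 1: B + O ≡ J (mod 10)] several values work for J in column 1 (B + O ≡ J (mod 10), carry-in 0); try J=8. So J=8.
Step 3. [col 1: B + O ≡ J (mod 10)] in column 1 we have B+O≡J with carry-in 0; given O=1, J=8 and digits 1,8 already taken and all letters distinct, that pins B to 7. So B=7.
Step 4. [col 2: B + U ≡ C (mod 10)] U=9 is one option consistent with column 2 (B + U ≡ C (mod 10), carry-in 0) — take it ⇒ U=9.
Step 5. [col 2: B + U ≡ C (mod 10)] from column 2 (B=7, U=9, carry-in 0, digits 1,7,8,9 already taken and all letters distinct): C must equal 6. So C=6.
Step 6. [col 3: B + B ≡ T (mod 10)] column 3 reads B+B+carry(1)=T with B=7; with digits 1,6,7,8,9 already taken and all letters distinct, the only value for T is 5, so T=5.
Step 7. [col 4: N + B ≡ O (mod 10)] from column 4 (B=7, O=1, carry-in 1, digits 1,5,6,7,8,9 already taken and all letters distinct): N must equal 3. So N=3.
Step 8. [col 5: J + L ≡ N (mod 10)] in column 5 we have J+L≡N with carry-in 1; given J=8, N=3 and digits 1,3,5,6,7,8,9 already taken and all letters distinct, that pins L to 4, so L=4.

Answer: B=7, C=6, J=8, L=4, N=3, O=1, T=5, U=9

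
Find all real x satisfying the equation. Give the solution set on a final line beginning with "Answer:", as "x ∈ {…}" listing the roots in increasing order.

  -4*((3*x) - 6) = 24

Step 1. [-4*((3*x) - 6) = 24] divide by the outer -4. So div: (3*x) - 6 = -6.
Step 2. [(3*x) - 6 = -6] 3 | LHS and 3 | -6: pull 3 out, so factor: x - 2 = -2.
Step 3. [x - 2 = -2] peel the -2: add 2 from each side. So sub: x = 0.

Answer: x ∈ {0}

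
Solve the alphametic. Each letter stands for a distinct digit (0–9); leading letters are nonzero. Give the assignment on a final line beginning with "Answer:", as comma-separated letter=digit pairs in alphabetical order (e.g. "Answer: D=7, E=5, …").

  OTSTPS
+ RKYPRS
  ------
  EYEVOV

Step 1. [col 1: S + S ≡ V (mod 10)] no forcing yet in column 1 (carry-in 0); V=4 is free and consistent — try it ⇒ V=4.
Step 2. [col 1: S + S ≡ V (mod 10)] several values work for S in column 1 (S + S ≡ V (mod 10), carry-in 0); try S=7 ⇒ S=7.
Step 3. [col 2: P + R ≡ O (mod 10)] column 2 (P + R ≡ O (mod 10), carry-in 1) doesn't pin O yet; pick O=2 and continue. So O=2.
Step 4. [col 2: P + R ≡ O (mod 10)] no forcing yet in column 2 (carry-in 1); R=6 is free and consistent — try it. So R=6.
Step 5. [col 2: P + R ≡ O (mod 10)] in column 2 we have P+R≡O with carry-in 1; given R=6, O=2 and digits 2,4,6,7 already taken and all letters distinct, that pins P to 5. So P=5.
Step 6. [col 3: T + P ≡ V (mod 10)] from column 3 (P=5, V=4, carry-in 1, digits 2,4,5,6,7 already taken and all letters distinct): T must equal 8 ⇒ T=8.
Step 7. [col 4: S + Y ≡ E (mod 10)] column 4 (S + Y ≡ E (mod 10), carry-in 1) doesn't pin Y yet; pick Y=1 and continue, so Y=1.
Step 8. [col 4: S + Y ≡ E (mod 10)] column 4: given S=7, Y=1, carry-in 1, and digits 1,2,4,5,6,7,8 already taken and all letters distinct, S+Y≡E (mod 10) forces E=9. So E=9.
Step 9. [col 5: T + K ≡ Y (mod 10)] column 5 reads T+K+carry(0)=Y with T=8, Y=1; with digits 1,2,4,5,6,7,8,9 already taken and all letters distinct, the only value for K is 3, so K=3.

Answer: E=9, K=3, O=2, P=5, R=6, S=7, T=8, V=4, Y=1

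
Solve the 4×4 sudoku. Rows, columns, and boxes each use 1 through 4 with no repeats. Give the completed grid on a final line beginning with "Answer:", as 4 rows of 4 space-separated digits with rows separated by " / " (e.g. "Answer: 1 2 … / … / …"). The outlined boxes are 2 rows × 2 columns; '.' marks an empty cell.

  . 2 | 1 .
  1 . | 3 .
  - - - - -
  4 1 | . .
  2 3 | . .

Step 1. [r2c4∈{2,4}] in row 2, 2 fits only at r2c4. So r2c4=2.
Step 2. [r4c3∈{4}] r4c3's peers cover all but 4. So r4c3=4.
Step 3. [r3c3∈{2}] r3c3 is down to just 2. So r3c3=2.
Step 4. [r3c4∈{3}] only 3 remains possible at r3c4. So r3c4=3.
Step 5. [r2c2∈{4}] nothing but 4 survives at r2c2 ⇒ r2c2=4.
Step 6. [r4c4∈{1}] nothing but 1 survives at r4c4. So r4c4=1.
Step 7. [r1c1∈{3}] only 3 remains possible at r1c1, so r1c1=3.
Step 8. [r1c4∈{4}] only 4 remains possible at r1c4. So r1c4=4.

Answer: 3 2 1 4 / 1 4 3 2 / 4 1 2 3 / 2 3 4 1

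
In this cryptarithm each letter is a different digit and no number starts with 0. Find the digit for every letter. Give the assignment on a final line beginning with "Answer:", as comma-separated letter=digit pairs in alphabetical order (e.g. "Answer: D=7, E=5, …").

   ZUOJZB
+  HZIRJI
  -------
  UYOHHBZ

Step 1. [U] the sum has 7 digits but both addends have 6; that extra leading digit U is the final carry, namely 1 ⇒ U=1.
Step 2. [col 1: B + I ≡ Z (mod 10)] I=2 is one option consistent with column 1 (B + I ≡ Z (mod 10), carry-in 0) — take it, so I=2.
Step 3. [col 1: B + I ≡ Z (mod 10)] B=4 is one option consistent with column 1 (B + I ≡ Z (mod 10), carry-in 0) — take it. So B=4.
Step 4. [col 1: B + I ≡ Z (mod 10)] column 1: given B=4, I=2, carry-in 0, and digits 1,2,4 already taken and all letters distinct, B+I≡Z (mod 10) forces Z=6, so Z=6.
Step 5. [col 2: Z + J ≡ B (mod 10)] column 2: given Z=6, B=4, carry-in 0, and digits 1,2,4,6 already taken and all letters distinct, Z+J≡B (mod 10) forces J=8, so J=8.
Step 6. [col 3: J + R ≡ H (mod 10)] column 3: given J=8, carry-in 1, and digits 1,2,4,6,8 already taken and all letters distinct, J+R≡H (mod 10) forces R=0 ⇒ R=0.
Step 7. [col 3: J + R ≡ H (mod 10)] column 3 reads J+R+carry(1)=H with J=8, R=0; with digits 0,1,2,4,6,8 already taken and all letters distinct, the only value for H is 9, so H=9.
Step 8. [col 4: O + I ≡ H (mod 10)] column 4 reads O+I+carry(0)=H with I=2, H=9; with digits 0,1,2,4,6,8,9 already taken and all letters distinct, the only value for O is 7, so O=7.
Step 9. [col 6: Z + H ≡ Y (mod 10)] column 6: given Z=6, H=9, carry-in 0, and digits 0,1,2,4,6,7,8,9 already taken and all letters distinct, Z+H≡Y (mod 10) forces Y=5. So Y=5.

Answer: B=4, H=9, I=2, J=8, O=7, R=0, U=1, Y=5, Z=6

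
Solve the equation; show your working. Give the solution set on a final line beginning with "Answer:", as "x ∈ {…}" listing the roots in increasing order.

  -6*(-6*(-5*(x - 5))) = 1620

Step 1. [-6*(-6*(-5*(x - 5))) = 1620] LHS = -6·(…); ÷-6 both sides. So div: -6*(-5*(x - 5)) = -270.
Step 2. [-6*(-5*(x - 5)) = -270] -6 out front; divide by -6, so div: -5*(x - 5) = 45.
Step 3. [-5*(x - 5) = 45] -5·(inner) — divide through by -5 ⇒ div: x - 5 = -9.
Step 4. [x - 5 = -9] peel the -5: add 5 from each side. So sub: x = -4.

Answer: x ∈ {-4}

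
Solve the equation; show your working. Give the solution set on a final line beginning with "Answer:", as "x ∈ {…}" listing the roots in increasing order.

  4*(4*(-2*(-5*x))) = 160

Step 1. [4*(4*(-2*(-5*x))) = 160] LHS = 4·(…); ÷4 both sides, so div: 4*(-2*(-5*x)) = 40.
Step 2. [4*(-2*(-5*x)) = 40] LHS = 4·(…); ÷4 both sides ⇒ div: -2*(-5*x) = 10.
Step 3. [-2*(-5*x) = 10] leading coefficient -2: divide by -2, so div: -5*x = -5.
Step 4. [-5*x = -5] -5·(inner) — divide through by -5, so div: x = 1.

Answer: x ∈ {1}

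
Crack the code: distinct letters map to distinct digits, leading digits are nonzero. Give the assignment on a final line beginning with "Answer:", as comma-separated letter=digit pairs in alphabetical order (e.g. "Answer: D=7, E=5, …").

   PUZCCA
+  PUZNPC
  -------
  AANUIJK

Step 1. [col 1: A + C ≡ K (mod 10)] several values work for K in column 1 (A + C ≡ K (mod 10), carry-in 0); try K=3. So K=3.
Step 2. [col 1: A + C ≡ K (mod 10)] column 1 (A + C ≡ K (mod 10), carry-in 0) doesn't pin A yet; pick A=1 and continue. So A=1.
Step 3. [col 1: A + C ≡ K (mod 10)] from column 1 (A=1, K=3, carry-in 0, digits 1,3 already taken and all letters distinct): C must equal 2. So C=2.
Step 4. [col 2: C + P ≡ J (mod 10)] several values work for J in column 2 (C + P ≡ J (mod 10), carry-in 0); try J=7 ⇒ J=7.
Step 5. [col 2: C + P ≡ J (mod 10)] from column 2 (C=2, J=7, carry-in 0, digits 1,2,3,7 already taken and all letters distinct): P must equal 5, so P=5.
Step 6. [col 3: C + N ≡ I (mod 10)] column 3 (C + N ≡ I (mod 10), carry-in 0) doesn't pin I yet; pick I=0 and continue. So I=0.
Step 7. [col 3: C + N ≡ I (mod 10)] in column 3 we have C+N≡I with carry-in 0; given C=2, I=0 and digits 0,1,2,3,5,7 already taken and all letters distinct, that pins N to 8 ⇒ N=8.
Step 8. [col 4: Z + Z ≡ U (mod 10)] from column 4 (nothing yet, carry-in 1, digits 0,1,2,3,5,7,8 already taken and all letters distinct): U must equal 9. So U=9.
Step 9. [col 4: Z + Z ≡ U (mod 10)] from column 4 (U=9, carry-in 1, digits 0,1,2,3,5,7,8,9 already taken and all letters distinct): Z must equal 4 ⇒ Z=4.

Answer: A=1, C=2, I=0, J=7, K=3, N=8, P=5, U=9, Z=4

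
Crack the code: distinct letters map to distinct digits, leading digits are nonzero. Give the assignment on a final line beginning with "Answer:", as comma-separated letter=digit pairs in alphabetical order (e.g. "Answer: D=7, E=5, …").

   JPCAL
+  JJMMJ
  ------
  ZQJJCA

Step 1. [col 1: L + J ≡ A (mod 10)] column 1 (L + J ≡ A (mod 10), carry-in 0) doesn't pin J yet; pick J=9 and continue. So J=9.
Step 2. [Z] adding two 5-digit numbers gives at most 5+1 digits, and here it does — Z is that final carry and must be 1 ⇒ Z=1.
Step 3. [col 1: L + J ≡ A (mod 10)] A=4 is one option consistent with column 1 (L + J ≡ A (mod 10), carry-in 0) — take it, so A=4.
Step 4. [col 1: L + J ≡ A (mod 10)] in column 1 we have L+J≡A with carry-in 0; given J=9, A=4 and digits 1,4,9 already taken and all letters distinct, that pins L to 5 ⇒ L=5.
Step 5. [col 2: A + M ≡ C (mod 10)] column 2 (A + M ≡ C (mod 10), carry-in 1) doesn't pin C yet; pick C=7 and continue ⇒ C=7.
Step 6. [col 2: A + M ≡ C (mod 10)] in column 2 we have A+M≡C with carry-in 1; given A=4, C=7 and digits 1,4,5,7,9 already taken and all letters distinct, that pins M to 2. So M=2.
Step 7. [col 4: P + J ≡ J (mod 10)] column 4: given J=9, carry-in 0, and digits 1,2,4,5,7,9 already taken and all letters distinct, P+J≡J (mod 10) forces P=0. So P=0.
Step 8. [col 5: J + J ≡ Q (mod 10)] from column 5 (J=9, carry-in 0, digits 0,1,2,4,5,7,9 already taken and all letters distinct): Q must equal 8. So Q=8.

Answer: A=4, C=7, J=9, L=5, M=2, P=0, Q=8, Z=1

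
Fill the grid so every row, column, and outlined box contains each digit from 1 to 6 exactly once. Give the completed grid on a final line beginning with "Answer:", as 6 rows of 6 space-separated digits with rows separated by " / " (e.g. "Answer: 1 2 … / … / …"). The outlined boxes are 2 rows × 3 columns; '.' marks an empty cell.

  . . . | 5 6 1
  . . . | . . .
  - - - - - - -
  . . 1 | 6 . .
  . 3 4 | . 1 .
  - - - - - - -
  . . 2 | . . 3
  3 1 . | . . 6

Step 1. [r4c4∈{2}] r4c4 is down to just 2 ⇒ r4c4=2.
Step 2. [r2c6∈{2,4}] in col 6, 2 fits only at r2c6, so r2c6=2.
Step 3. [r6c3∈{5}] r6c3's peers cover all but 5, so r6c3=5.
Step 4. [r6c4∈{4}] only 4 remains possible at r6c4. So r6c4=4.
Step 5. [r2c5∈{3,4}] across box 2, 4 lands solely at r2c5 ⇒ r2c5=4.
Step 6. [r2c3∈{3,6}] 6 has one home in col 3: r2c3, so r2c3=6.
Step 7. [r4c6∈{5}] only 5 remains possible at r4c6, so r4c6=5.
Step 8. [r5c2∈{4,6}] col 2 places 6 nowhere but r5c2, so r5c2=6.
Step 9. [r1c2∈{2,4}] across col 2, 4 lands solely at r1c2. So r1c2=4.
Step 10. [r2c2∈{5}] r2c2's peers cover all but 5. So r2c2=5.
Step 11. [r3c2∈{2}] r3c2 has the single candidate 2 ⇒ r3c2=2.
Step 12. [r3c5∈{3}] r3c5 is down to just 3, so r3c5=3.
Step 13. [r6c5∈{2}] only 2 remains possible at r6c5. So r6c5=2.
Step 14. [r3c1∈{5}] only 5 remains possible at r3c1. So r3c1=5.
Step 15. [r2c4∈{3}] r2c4 is down to just 3. So r2c4=3.
Step 16. [r1c3∈{3}] only 3 remains possible at r1c3, so r1c3=3.
Step 17. [r1c1∈{2}] only 2 remains possible at r1c1 ⇒ r1c1=2.
Step 18. [r5c1∈{4}] r5c1 is down to just 4 ⇒ r5c1=4.
Step 19. [r2c1∈{1}] r2c1's peers cover all but 1, so r2c1=1.
Step 20. [r5c4∈{1}] only 1 remains possible at r5c4 ⇒ r5c4=1.
Step 21. [r4c1∈{6}] nothing but 6 survives at r4c1 ⇒ r4c1=6.
Step 22. [r5c5∈{5}] nothing but 5 survives at r5c5 ⇒ r5c5=5.
Step 23. [r3c6∈{4}] r3c6's peers cover all but 4 ⇒ r3c6=4.

Answer: 2 4 3 5 6 1 / 1 5 6 3 4 2 / 5 2 1 6 3 4 / 6 3 4 2 1 5 / 4 6 2 1 5 3 / 3 1 5 4 2 6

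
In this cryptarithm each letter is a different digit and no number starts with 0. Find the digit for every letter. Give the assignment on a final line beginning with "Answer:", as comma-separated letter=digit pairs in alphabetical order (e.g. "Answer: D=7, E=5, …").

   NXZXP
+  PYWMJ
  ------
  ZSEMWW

Step 1. [col 1: P + J ≡ W (mod 10)] several values work for P in column 1 (P + J ≡ W (mod 10), carry-in 0); try P=3 ⇒ P=3.
Step 2. [col 1: P + J ≡ W (mod 10)] W=2 is one option consistent with column 1 (P + J ≡ W (mod 10), carry-in 0) — take it ⇒ W=2.
Step 3. [col 1: P + J ≡ W (mod 10)] from column 1 (P=3, W=2, carry-in 0, digits 2,3 already taken and all letters distinct): J must equal 9 ⇒ J=9.
Step 4. [col 2: X + M ≡ W (mod 10)] no forcing yet in column 2 (carry-in 1); M=4 is free and consistent — try it, so M=4.
Step 5. [Z] Z is the leading digit of a 6-digit sum of two 5-digit numbers; the final carry is exactly 1 ⇒ Z=1.
Step 6. [col 2: X + M ≡ W (mod 10)] from column 2 (M=4, W=2, carry-in 1, digits 1,2,3,4,9 already taken and all letters distinct): X must equal 7 ⇒ X=7.
Step 7. [col 4: X + Y ≡ E (mod 10)] column 4: given X=7, carry-in 0, and digits 1,2,3,4,7,9 already taken and all letters distinct, X+Y≡E (mod 10) forces Y=8. So Y=8.
Step 8. [col 4: X + Y ≡ E (mod 10)] column 4 reads X+Y+carry(0)=E with X=7, Y=8; with digits 1,2,3,4,7,8,9 already taken and all letters distinct, the only value for E is 5, so E=5.
Step 9. [col 5: N + P ≡ S (mod 10)] column 5 reads N+P+carry(1)=S with P=3; with digits 1,2,3,4,5,7,8,9 already taken and all letters distinct, the only value for S is 0, so S=0.
Step 10. [col 5: N + P ≡ S (mod 10)] column 5 reads N+P+carry(1)=S with P=3, S=0; with digits 0,1,2,3,4,5,7,8,9 already taken and all letters distinct, the only value for N is 6 ⇒ N=6.

Answer: E=5, J=9, M=4, N=6, P=3, S=0, W=2, X=7, Y=8, Z=1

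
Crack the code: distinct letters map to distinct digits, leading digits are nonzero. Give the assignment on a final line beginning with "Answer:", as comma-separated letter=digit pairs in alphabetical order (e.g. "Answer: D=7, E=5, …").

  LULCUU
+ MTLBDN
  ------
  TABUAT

Step 1. [col 1: U + N ≡ T (mod 10)] column 1 (U + N ≡ T (mod 10), carry-in 0) doesn't pin N yet; pick N=8 and continue, so N=8.
Step 2. [col 1: U + N ≡ T (mod 10)] U=7 is one option consistent with column 1 (U + N ≡ T (mod 10), carry-in 0) — take it. So U=7.
Step 3. [col 1: U + N ≡ T (mod 10)] column 1: given U=7, N=8, carry-in 0, and digits 7,8 already taken and all letters distinct, U+N≡T (mod 10) forces T=5. So T=5.
Step 4. [col 2: U + D ≡ A (mod 10)] no forcing yet in column 2 (carry-in 1); D=4 is free and consistent — try it, so D=4.
Step 5. [col 2: U + D ≡ A (mod 10)] from column 2 (U=7, D=4, carry-in 1, digits 4,5,7,8 already taken and all letters distinct): A must equal 2 ⇒ A=2.
Step 6. [col 3: C + B ≡ U (mod 10)] B=6 is one option consistent with column 3 (C + B ≡ U (mod 10), carry-in 1) — take it, so B=6.
Step 7. [col 3: C + B ≡ U (mod 10)] column 3 reads C+B+carry(1)=U with B=6, U=7; with digits 2,4,5,6,7,8 already taken and all letters distinct, the only value for C is 0, so C=0.
Step 8. [col 4: L + L ≡ B (mod 10)] from column 4 (B=6, carry-in 0, digits 0,2,4,5,6,7,8 already taken and all letters distinct): L must equal 3. So L=3.
Step 9. [col 6: L + M ≡ T (mod 10)] column 6: given L=3, T=5, carry-in 1, and digits 0,2,3,4,5,6,7,8 already taken and all letters distinct, L+M≡T (mod 10) forces M=1 ⇒ M=1.

Answer: A=2, B=6, C=0, D=4, L=3, M=1, N=8, T=5, U=7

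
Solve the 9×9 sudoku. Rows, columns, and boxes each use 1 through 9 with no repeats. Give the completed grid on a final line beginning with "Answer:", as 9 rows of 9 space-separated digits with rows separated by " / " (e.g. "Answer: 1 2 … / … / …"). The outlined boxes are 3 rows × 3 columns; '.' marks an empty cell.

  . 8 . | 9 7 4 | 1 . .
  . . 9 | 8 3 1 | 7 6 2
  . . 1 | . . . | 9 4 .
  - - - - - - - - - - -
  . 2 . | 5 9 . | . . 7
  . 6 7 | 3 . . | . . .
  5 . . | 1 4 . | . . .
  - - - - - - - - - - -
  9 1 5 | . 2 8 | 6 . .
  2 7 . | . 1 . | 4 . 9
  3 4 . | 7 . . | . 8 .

Step 1. [r7c9∈{3}] only 3 remains possible at r7c9. So r7c9=3.
Step 2. [r8c4∈{6}] r8c4's peers cover all but 6 ⇒ r8c4=6.
Step 3. [r8c8∈{5}] r8c8 has the single candidate 5 ⇒ r8c8=5.
Step 4. [r4c3∈{3,4,8}] in col 3, 4 fits only at r4c3, so r4c3=4.
Step 5. [r5c6∈{2}] r5c6 has the single candidate 2. So r5c6=2.
Step 6. [r5c9∈{1,4,5,8}] in row 5, 4 fits only at r5c9, so r5c9=4.
Step 7. [r3c2∈{3,5}] across row 3, 3 lands solely at r3c2, so r3c2=3.
Step 8. [r6c8∈{2,3,9}] col 8 places 2 nowhere but r6c8 ⇒ r6c8=2.
Step 9. [r3c5∈{5,6}] across col 5, 6 lands solely at r3c5. So r3c5=6.
Step 10. [r6c9∈{6,8}] r6c9 is the only open cell in col 9 admitting 6 ⇒ r6c9=6.
Step 11. [r6c3∈{3,8}] r6c3 is the only open cell in col 3 admitting 3. So r6c3=3.
Step 12. [r3c6∈{5}] r3c6's peers cover all but 5. So r3c6=5.
Step 13. [r4c7∈{3,8}] in col 7, 3 fits only at r4c7, so r4c7=3.
Step 14. [r4c1∈{1,8}] in row 4, 8 fits only at r4c1 ⇒ r4c1=8.
Step 15. [r9c3∈{6}] r9c3's peers cover all but 6. So r9c3=6.
Step 16. [r5c1∈{1}] r5c1 has the single candidate 1 ⇒ r5c1=1.
Step 17. [r5c7∈{5,8}] r5c7 is the only open cell in row 5 admitting 5. So r5c7=5.
Step 18. [r3c1∈{7}] r3c1 has the single candidate 7. So r3c1=7.
Step 19. [r1c9∈{5}] r1c9 has the single candidate 5 ⇒ r1c9=5.
Step 20. [r5c5∈{8}] nothing but 8 survives at r5c5. So r5c5=8.
Step 21. [r9c7∈{2}] r9c7 has the single candidate 2 ⇒ r9c7=2.
Step 22. [r2c1∈{4}] r2c1 is down to just 4. So r2c1=4.
Step 23. [r4c6∈{6}] nothing but 6 survives at r4c6. So r4c6=6.
Step 24. [r1c3∈{2}] r1c3's peers cover all but 2, so r1c3=2.
Step 25. [r8c3∈{8}] r8c3's peers cover all but 8. So r8c3=8.
Step 26. [r3c4∈{2}] only 2 remains possible at r3c4, so r3c4=2.
Step 27. [r9c5∈{5}] r9c5's peers cover all but 5. So r9c5=5.
Step 28. [r9c6∈{9}] only 9 remains possible at r9c6. So r9c6=9.
Step 29. [r5c8∈{9}] nothing but 9 survives at r5c8, so r5c8=9.
Step 30. [r6c7∈{8}] only 8 remains possible at r6c7. So r6c7=8.
Step 31. [r6c6∈{7}] nothing but 7 survives at r6c6 ⇒ r6c6=7.
Step 32. [r4c8∈{1}] only 1 remains possible at r4c8. So r4c8=1.
Step 33. [r1c1∈{6}] r1c1 has the single candidate 6 ⇒ r1c1=6.
Step 34. [r1c8∈{3}] only 3 remains possible at r1c8 ⇒ r1c8=3.
Step 35. [r2c2∈{5}] r2c2 has the single candidate 5. So r2c2=5.
Step 36. [r8c6∈{3}] only 3 remains possible at r8c6 ⇒ r8c6=3.
Step 37. [r3c9∈{8}] nothing but 8 survives at r3c9 ⇒ r3c9=8.
Step 38. [r7c8∈{7}] r7c8 has the single candidate 7 ⇒ r7c8=7.
Step 39. [r7c4∈{4}] r7c4 is down to just 4, so r7c4=4.
Step 40. [r6c2∈{9}] r6c2 has the single candidate 9, so r6c2=9.
Step 41. [r9c9∈{1}] only 1 remains possible at r9c9. So r9c9=1.

Answer: 6 8 2 9 7 4 1 3 5 / 4 5 9 8 3 1 7 6 2 / 7 3 1 2 6 5 9 4 8 / 8 2 4 5 9 6 3 1 7 / 1 6 7 3 8 2 5 9 4 / 5 9 3 1 4 7 8 2 6 / 9 1 5 4 2 8 6 7 3 / 2 7 8 6 1 3 4 5 9 / 3 4 6 7 5 9 2 8 1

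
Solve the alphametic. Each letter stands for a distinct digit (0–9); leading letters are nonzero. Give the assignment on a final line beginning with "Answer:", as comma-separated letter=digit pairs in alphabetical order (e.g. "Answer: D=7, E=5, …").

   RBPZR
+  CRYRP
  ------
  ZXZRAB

Step 1. [col 1: R + P ≡ B (mod 10)] several values work for R in column 1 (R + P ≡ B (mod 10), carry-in 0); try R=8 ⇒ R=8.
Step 2. [Z] Z is the leading digit of a 6-digit sum of two 5-digit numbers; the final carry is exactly 1 ⇒ Z=1.
Step 3. [col 1: R + P ≡ B (mod 10)] no forcing yet in column 1 (carry-in 0); P=5 is free and consistent — try it. So P=5.
Step 4. [col 1: R + P ≡ B (mod 10)] column 1 reads R+P+carry(0)=B with R=8, P=5; with digits 1,5,8 already taken and all letters distinct, the only value for B is 3 ⇒ B=3.
Step 5. [col 2: Z + R ≡ A (mod 10)] from column 2 (Z=1, R=8, carry-in 1, digits 1,3,5,8 already taken and all letters distinct): A must equal 0, so A=0.
Step 6. [col 3: P + Y ≡ R (mod 10)] from column 3 (P=5, R=8, carry-in 1, digits 0,1,3,5,8 already taken and all letters distinct): Y must equal 2. So Y=2.
Step 7. [col 5: R + C ≡ X (mod 10)] column 5 reads R+C+carry(1)=X with R=8; with digits 0,1,2,3,5,8 already taken and all letters distinct, the only value for C is 7. So C=7.
Step 8. [col 5: R + C ≡ X (mod 10)] column 5: given R=8, C=7, carry-in 1, and digits 0,1,2,3,5,7,8 already taken and all letters distinct, R+C≡X (mod 10) forces X=6, so X=6.

Answer: A=0, B=3, C=7, P=5, R=8, X=6, Y=2, Z=1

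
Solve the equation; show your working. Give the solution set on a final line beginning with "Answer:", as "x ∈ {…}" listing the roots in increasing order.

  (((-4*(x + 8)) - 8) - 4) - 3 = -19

Step 1. [(((-4*(x + 8)) - 8) - 4) - 3 = -19] the outer -3 inverts by adding 3. So sub: ((-4*(x + 8)) - 8) - 4 = -16.
Step 2. [((-4*(x + 8)) - 8) - 4 = -16] the outer -4 inverts by adding 4 ⇒ sub: (-4*(x + 8)) - 8 = -12.
Step 3. [(-4*(x + 8)) - 8 = -12] 8 comes off first (add 8) ⇒ sub: -4*(x + 8) = -4.
Step 4. [-4*(x + 8) = -4] divide by the outer -4, so div: x + 8 = 1.
Step 5. [x + 8 = 1] subtract 8: x sits inside (… + 8) ⇒ sub: x = -7.

Answer: x ∈ {-7}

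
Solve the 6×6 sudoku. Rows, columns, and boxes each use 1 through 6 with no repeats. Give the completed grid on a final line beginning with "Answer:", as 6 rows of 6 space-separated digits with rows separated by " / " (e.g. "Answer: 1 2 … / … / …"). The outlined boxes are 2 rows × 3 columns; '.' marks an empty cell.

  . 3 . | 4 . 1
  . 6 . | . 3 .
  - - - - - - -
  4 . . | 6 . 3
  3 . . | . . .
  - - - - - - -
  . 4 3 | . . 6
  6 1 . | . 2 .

Step 1. [r6c3∈{5}] r6c3 is down to just 5, so r6c3=5.
Step 2. [r1c3∈{2}] only 2 remains possible at r1c3. So r1c3=2.
Step 3. [r4c5∈{1,4,5}] in col 5, 4 fits only at r4c5, so r4c5=4.
Step 4. [r3c3∈{1}] r3c3's peers cover all but 1. So r3c3=1.
Step 5. [r3c5∈{5}] r3c5's peers cover all but 5. So r3c5=5.
Step 6. [r4c6∈{2}] only 2 remains possible at r4c6. So r4c6=2.
Step 7. [r5c4∈{1,5}] in row 5, 5 fits only at r5c4. So r5c4=5.
Step 8. [r1c1∈{5}] r1c1's peers cover all but 5. So r1c1=5.
Step 9. [r2c1∈{1}] r2c1 is down to just 1, so r2c1=1.
Step 10. [r4c3∈{6}] nothing but 6 survives at r4c3, so r4c3=6.
Step 11. [r2c4∈{2}] only 2 remains possible at r2c4, so r2c4=2.
Step 12. [r1c5∈{6}] r1c5 is down to just 6. So r1c5=6.
Step 13. [r3c2∈{2}] r3c2 is down to just 2, so r3c2=2.
Step 14. [r5c5∈{1}] r5c5 has the single candidate 1. So r5c5=1.
Step 15. [r4c2∈{5}] only 5 remains possible at r4c2. So r4c2=5.
Step 16. [r6c6∈{4}] only 4 remains possible at r6c6. So r6c6=4.
Step 17. [r2c3∈{4}] r2c3's peers cover all but 4, so r2c3=4.
Step 18. [r2c6∈{5}] r2c6 has the single candidate 5, so r2c6=5.
Step 19. [r4c4∈{1}] r4c4 is down to just 1, so r4c4=1.
Step 20. [r6c4∈{3}] r6c4's peers cover all but 3. So r6c4=3.
Step 21. [r5c1∈{2}] r5c1 is down to just 2 ⇒ r5c1=2.

Answer: 5 3 2 4 6 1 / 1 6 4 2 3 5 / 4 2 1 6 5 3 / 3 5 6 1 4 2 / 2 4 3 5 1 6 / 6 1 5 3 2 4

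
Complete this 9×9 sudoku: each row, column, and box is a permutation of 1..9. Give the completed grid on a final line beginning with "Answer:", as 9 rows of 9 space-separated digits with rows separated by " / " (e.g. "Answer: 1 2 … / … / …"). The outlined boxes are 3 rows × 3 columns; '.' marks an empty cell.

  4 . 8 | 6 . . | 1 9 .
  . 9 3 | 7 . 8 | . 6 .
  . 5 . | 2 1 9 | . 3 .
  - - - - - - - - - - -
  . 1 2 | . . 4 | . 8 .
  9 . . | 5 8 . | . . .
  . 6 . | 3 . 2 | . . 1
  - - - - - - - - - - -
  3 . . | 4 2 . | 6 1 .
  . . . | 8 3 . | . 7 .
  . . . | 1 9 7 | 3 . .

Step 1. [r6c7∈{4,5,7,9}] r6c7 is the only open cell in row 6 admitting 9, so r6c7=9.
Step 2. [r8c3∈{1,4,5,6,9}] across col 3, 1 lands solely at r8c3 ⇒ r8c3=1.
Step 3. [r8c9∈{2,4,5,9}] in row 8, 9 fits only at r8c9. So r8c9=9.
Step 4. [r4c9∈{3,5,6,7}] row 4 places 3 nowhere but r4c9 ⇒ r4c9=3.
Step 5. [r5c9∈{2,4,6,7}] col 9 places 6 nowhere but r5c9, so r5c9=6.
Step 6. [r7c6∈{5}] only 5 remains possible at r7c6. So r7c6=5.
Step 7. [r6c1∈{5,7,8}] 8 has one home in row 6: r6c1, so r6c1=8.
Step 8. [r7c9∈{8}] r7c9's peers cover all but 8, so r7c9=8.
Step 9. [r7c2∈{7}] r7c2 is down to just 7 ⇒ r7c2=7.
Step 10. [r1c2∈{2}] r1c2 is down to just 2, so r1c2=2.
Step 11. [r8c2∈{4}] r8c2's peers cover all but 4. So r8c2=4.
Step 12. [r2c5∈{4,5}] in col 5, 4 fits only at r2c5, so r2c5=4.
Step 13. [r1c9∈{5,7}] 7 has one home in row 1: r1c9, so r1c9=7.
Step 14. [r3c9∈{4}] r3c9 has the single candidate 4 ⇒ r3c9=4.
Step 15. [r5c7∈{2,4,7}] 4 has one home in col 7: r5c7, so r5c7=4.
Step 16. [r5c3∈{7}] r5c3 has the single candidate 7 ⇒ r5c3=7.
Step 17. [r4c1∈{5}] r4c1 has the single candidate 5. So r4c1=5.
Step 18. [r8c7∈{2,5}] row 8 places 5 nowhere but r8c7 ⇒ r8c7=5.
Step 19. [r9c9∈{2}] r9c9 has the single candidate 2. So r9c9=2.
Step 20. [r9c1∈{6}] only 6 remains possible at r9c1 ⇒ r9c1=6.
Step 21. [r4c5∈{6,7}] across row 4, 6 lands solely at r4c5. So r4c5=6.
Step 22. [r8c6∈{6}] r8c6 is down to just 6, so r8c6=6.
Step 23. [r5c8∈{2}] only 2 remains possible at r5c8. So r5c8=2.
Step 24. [r9c3∈{5}] r9c3 has the single candidate 5. So r9c3=5.
Step 25. [r2c9∈{5}] r2c9's peers cover all but 5, so r2c9=5.
Step 26. [r9c2∈{8}] r9c2 has the single candidate 8 ⇒ r9c2=8.
Step 27. [r8c1∈{2}] r8c1 has the single candidate 2. So r8c1=2.
Step 28. [r3c3∈{6}] only 6 remains possible at r3c3. So r3c3=6.
Step 29. [r3c7∈{8}] nothing but 8 survives at r3c7. So r3c7=8.
Step 30. [r7c3∈{9}] r7c3 is down to just 9 ⇒ r7c3=9.
Step 31. [r2c7∈{2}] only 2 remains possible at r2c7. So r2c7=2.
Step 32. [r1c5∈{5}] nothing but 5 survives at r1c5. So r1c5=5.
Step 33. [r9c8∈{4}] nothing but 4 survives at r9c8 ⇒ r9c8=4.
Step 34. [r5c6∈{1}] r5c6's peers cover all but 1 ⇒ r5c6=1.
Step 35. [r6c3∈{4}] only 4 remains possible at r6c3, so r6c3=4.
Step 36. [r4c7∈{7}] r4c7's peers cover all but 7 ⇒ r4c7=7.
Step 37. [r6c5∈{7}] r6c5 has the single candidate 7, so r6c5=7.
Step 38. [r2c1∈{1}] r2c1 has the single candidate 1, so r2c1=1.
Step 39. [r1c6∈{3}] only 3 remains possible at r1c6, so r1c6=3.
Step 40. [r4c4∈{9}] r4c4's peers cover all but 9, so r4c4=9.
Step 41. [r3c1∈{7}] nothing but 7 survives at r3c1. So r3c1=7.
Step 42. [r6c8∈{5}] nothing but 5 survives at r6c8 ⇒ r6c8=5.
Step 43. [r5c2∈{3}] nothing but 3 survives at r5c2 ⇒ r5c2=3.

Answer: 4 2 8 6 5 3 1 9 7 / 1 9 3 7 4 8 2 6 5 / 7 5 6 2 1 9 8 3 4 / 5 1 2 9 6 4 7 8 3 / 9 3 7 5 8 1 4 2 6 / 8 6 4 3 7 2 9 5 1 / 3 7 9 4 2 5 6 1 8 / 2 4 1 8 3 6 5 7 9 / 6 8 5 1 9 7 3 4 2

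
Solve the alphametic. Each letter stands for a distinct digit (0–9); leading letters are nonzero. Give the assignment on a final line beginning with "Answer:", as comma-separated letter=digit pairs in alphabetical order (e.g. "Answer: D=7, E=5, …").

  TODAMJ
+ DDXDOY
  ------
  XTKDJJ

Step 1. [col 1: J + Y ≡ J (mod 10)] column 1: given nothing yet, carry-in 0, and all letters distinct, none taken yet, J+Y≡J (mod 10) forces Y=0 ⇒ Y=0.
Step 2. [col 1: J + Y ≡ J (mod 10)] several values work for J in column 1 (J + Y ≡ J (mod 10), carry-in 0); try J=3, so J=3.
Step 3. [col 2: M + O ≡ J (mod 10)] no forcing yet in column 2 (carry-in 0); O=6 is free and consistent — try it. So O=6.
Step 4. [col 2: M + O ≡ J (mod 10)] column 2 reads M+O+carry(0)=J with O=6, J=3; with digits 0,3,6 already taken and all letters distinct, the only value for M is 7, so M=7.
Step 5. [col 3: A + D ≡ D (mod 10)] column 3 reads A+D+carry(1)=D with nothing yet; with digits 0,3,6,7 already taken and all letters distinct, the only value for A is 9, so A=9.
Step 6. [col 3: A + D ≡ D (mod 10)] column 3 (A + D ≡ D (mod 10), carry-in 1) doesn't pin D yet; pick D=5 and continue. So D=5.
Step 7. [col 4: D + X ≡ K (mod 10)] no forcing yet in column 4 (carry-in 1); X=8 is free and consistent — try it ⇒ X=8.
Step 8. [col 4: D + X ≡ K (mod 10)] in column 4 we have D+X≡K with carry-in 1; given D=5, X=8 and digits 0,3,5,6,7,8,9 already taken and all letters distinct, that pins K to 4. So K=4.
Step 9. [col 5: O + D ≡ T (mod 10)] from column 5 (O=6, D=5, carry-in 1, digits 0,3,4,5,6,7,8,9 already taken and all letters distinct): T must equal 2. So T=2.

Answer: A=9, D=5, J=3, K=4, M=7, O=6, T=2, X=8, Y=0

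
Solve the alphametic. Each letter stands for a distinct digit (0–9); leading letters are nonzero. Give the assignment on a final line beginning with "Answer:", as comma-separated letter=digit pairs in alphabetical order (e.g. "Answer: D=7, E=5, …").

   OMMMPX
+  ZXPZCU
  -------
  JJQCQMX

Step 1. [col 1: X + U ≡ X (mod 10)] column 1: given nothing yet, carry-in 0, and all letters distinct, none taken yet, X+U≡X (mod 10) forces U=0 ⇒ U=0.
Step 2. [col 1: X + U ≡ X (mod 10)] X=4 is one option consistent with column 1 (X + U ≡ X (mod 10), carry-in 0) — take it ⇒ X=4.
Step 3. [J] J is the leading digit of a 7-digit sum of two 6-digit numbers; the final carry is exactly 1 ⇒ J=1.
Step 4. [col 2: P + C ≡ M (mod 10)] C=7 is one option consistent with column 2 (P + C ≡ M (mod 10), carry-in 0) — take it. So C=7.
Step 5. [col 2: P + C ≡ M (mod 10)] several values work for M in column 2 (P + C ≡ M (mod 10), carry-in 0); try M=2, so M=2.
Step 6. [col 2: P + C ≡ M (mod 10)] from column 2 (C=7, M=2, carry-in 0, digits 0,1,2,4,7 already taken and all letters distinct): P must equal 5, so P=5.
Step 7. [col 3: M + Z ≡ Q (mod 10)] several values work for Q in column 3 (M + Z ≡ Q (mod 10), carry-in 1); try Q=6, so Q=6.
Step 8. [col 3: M + Z ≡ Q (mod 10)] in column 3 we have M+Z≡Q with carry-in 1; given M=2, Q=6 and digits 0,1,2,4,5,6,7 already taken and all letters distinct, that pins Z to 3. So Z=3.
Step 9. [col 6: O + Z ≡ J (mod 10)] from column 6 (Z=3, J=1, carry-in 0, digits 0,1,2,3,4,5,6,7 already taken and all letters distinct): O must equal 8 ⇒ O=8.

Answer: C=7, J=1, M=2, O=8, P=5, Q=6, U=0, X=4, Z=3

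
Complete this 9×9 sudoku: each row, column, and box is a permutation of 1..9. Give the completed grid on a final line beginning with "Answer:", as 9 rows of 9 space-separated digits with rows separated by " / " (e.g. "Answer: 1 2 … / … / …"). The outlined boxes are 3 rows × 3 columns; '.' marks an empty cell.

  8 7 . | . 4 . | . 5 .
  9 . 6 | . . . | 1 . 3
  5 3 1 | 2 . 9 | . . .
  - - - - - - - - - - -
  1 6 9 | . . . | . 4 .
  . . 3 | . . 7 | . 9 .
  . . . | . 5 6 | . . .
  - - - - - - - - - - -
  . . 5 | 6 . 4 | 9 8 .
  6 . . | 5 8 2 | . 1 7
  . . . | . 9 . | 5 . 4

Step 1. [r7c9∈{2}] r7c9's peers cover all but 2 ⇒ r7c9=2.
Step 2. [r4c7∈{2,3,7,8}] 7 has one home in row 4: r4c7. So r4c7=7.
Step 3. [r3c5∈{6,7}] 6 has one home in col 5: r3c5 ⇒ r3c5=6.
Step 4. [r6c4∈{1,3,4,8,9}] in row 6, 9 fits only at r6c4 ⇒ r6c4=9.
Step 5. [r1c3∈{2}] r1c3's peers cover all but 2, so r1c3=2.
Step 6. [r5c2∈{2,4,5,8}] 5 has one home in col 2: r5c2 ⇒ r5c2=5.
Step 7. [r3c9∈{8}] r3c9's peers cover all but 8. So r3c9=8.
Step 8. [r5c4∈{1,4,8}] r5c4 is the only open cell in col 4 admitting 4 ⇒ r5c4=4.
Step 9. [r5c1∈{2}] only 2 remains possible at r5c1. So r5c1=2.
Step 10. [r6c7∈{2,3,8}] 2 has one home in col 7: r6c7. So r6c7=2.
Step 11. [r2c5∈{7}] r2c5 is down to just 7. So r2c5=7.
Step 12. [r7c1∈{3,7}] in row 7, 7 fits only at r7c1. So r7c1=7.
Step 13. [r7c5∈{1,3}] in row 7, 3 fits only at r7c5 ⇒ r7c5=3.
Step 14. [r9c6∈{1}] only 1 remains possible at r9c6 ⇒ r9c6=1.
Step 15. [r8c3∈{4}] nothing but 4 survives at r8c3 ⇒ r8c3=4.
Step 16. [r2c4∈{8}] r2c4 has the single candidate 8 ⇒ r2c4=8.
Step 17. [r4c4∈{3}] r4c4's peers cover all but 3, so r4c4=3.
Step 18. [r1c7∈{6}] r1c7 is down to just 6, so r1c7=6.
Step 19. [r9c3∈{8}] only 8 remains possible at r9c3, so r9c3=8.
Step 20. [r8c7∈{3}] only 3 remains possible at r8c7, so r8c7=3.
Step 21. [r2c2∈{4}] r2c2's peers cover all but 4 ⇒ r2c2=4.
Step 22. [r6c9∈{1}] only 1 remains possible at r6c9, so r6c9=1.
Step 23. [r8c2∈{9}] r8c2's peers cover all but 9 ⇒ r8c2=9.
Step 24. [r4c5∈{2}] r4c5 is down to just 2. So r4c5=2.
Step 25. [r7c2∈{1}] r7c2's peers cover all but 1. So r7c2=1.
Step 26. [r9c4∈{7}] r9c4's peers cover all but 7, so r9c4=7.
Step 27. [r4c6∈{8}] only 8 remains possible at r4c6, so r4c6=8.
Step 28. [r1c6∈{3}] r1c6's peers cover all but 3 ⇒ r1c6=3.
Step 29. [r6c2∈{8}] r6c2 is down to just 8. So r6c2=8.
Step 30. [r5c7∈{8}] only 8 remains possible at r5c7 ⇒ r5c7=8.
Step 31. [r4c9∈{5}] nothing but 5 survives at r4c9 ⇒ r4c9=5.
Step 32. [r9c2∈{2}] nothing but 2 survives at r9c2 ⇒ r9c2=2.
Step 33. [r2c6∈{5}] r2c6 has the single candidate 5. So r2c6=5.
Step 34. [r6c1∈{4}] r6c1 is down to just 4 ⇒ r6c1=4.
Step 35. [r2c8∈{2}] only 2 remains possible at r2c8 ⇒ r2c8=2.
Step 36. [r3c8∈{7}] r3c8's peers cover all but 7, so r3c8=7.
Step 37. [r9c8∈{6}] nothing but 6 survives at r9c8 ⇒ r9c8=6.
Step 38. [r9c1∈{3}] r9c1 is down to just 3, so r9c1=3.
Step 39. [r1c4∈{1}] r1c4 has the single candidate 1 ⇒ r1c4=1.
Step 40. [r6c8∈{3}] only 3 remains possible at r6c8. So r6c8=3.
Step 41. [r6c3∈{7}] r6c3 has the single candidate 7 ⇒ r6c3=7.
Step 42. [r5c9∈{6}] r5c9 is down to just 6, so r5c9=6.
Step 43. [r1c9∈{9}] r1c9 has the single candidate 9. So r1c9=9.
Step 44. [r5c5∈{1}] r5c5 is down to just 1. So r5c5=1.
Step 45. [r3c7∈{4}] r3c7 is down to just 4 ⇒ r3c7=4.

Answer: 8 7 2 1 4 3 6 5 9 / 9 4 6 8 7 5 1 2 3 / 5 3 1 2 6 9 4 7 8 / 1 6 9 3 2 8 7 4 5 / 2 5 3 4 1 7 8 9 6 / 4 8 7 9 5 6 2 3 1 / 7 1 5 6 3 4 9 8 2 / 6 9 4 5 8 2 3 1 7 / 3 2 8 7 9 1 5 6 4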